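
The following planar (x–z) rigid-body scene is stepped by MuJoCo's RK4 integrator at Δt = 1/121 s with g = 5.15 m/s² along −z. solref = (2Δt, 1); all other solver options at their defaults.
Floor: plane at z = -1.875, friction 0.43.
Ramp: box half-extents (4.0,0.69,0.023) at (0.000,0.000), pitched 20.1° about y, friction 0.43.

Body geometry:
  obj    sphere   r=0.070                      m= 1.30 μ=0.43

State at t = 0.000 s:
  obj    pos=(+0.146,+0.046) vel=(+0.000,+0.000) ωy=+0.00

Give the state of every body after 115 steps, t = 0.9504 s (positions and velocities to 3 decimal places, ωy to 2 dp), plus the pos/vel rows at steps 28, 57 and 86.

State at t = 0.9504 s:
  obj    pos=(+0.682,-0.151) vel=(+1.128,-0.413) ωy=+17.16

Key-timestep trajectory:
   step    t(s)  obj.x    obj.z    obj.vx   obj.vz 
     28  0.2314   +0.178  +0.034  +0.275  -0.101
     57  0.4711   +0.278  -0.003  +0.559  -0.205
     86  0.7107   +0.446  -0.064  +0.844  -0.309


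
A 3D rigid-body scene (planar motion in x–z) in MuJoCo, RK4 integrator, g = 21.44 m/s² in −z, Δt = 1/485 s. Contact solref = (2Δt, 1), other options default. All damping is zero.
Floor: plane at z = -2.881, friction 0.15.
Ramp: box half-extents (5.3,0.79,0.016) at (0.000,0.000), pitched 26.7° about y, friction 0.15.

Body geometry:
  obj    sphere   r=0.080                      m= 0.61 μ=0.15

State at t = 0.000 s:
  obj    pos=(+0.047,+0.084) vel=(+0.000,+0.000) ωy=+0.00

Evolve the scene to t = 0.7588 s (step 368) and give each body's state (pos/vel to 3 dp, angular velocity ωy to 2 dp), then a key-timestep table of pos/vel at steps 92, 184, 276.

State at t = 0.7588 s:
  obj    pos=(+1.817,-0.806) vel=(+4.665,-2.346) ωy=+65.25

Key-timestep trajectory:
   step    t(s)  obj.x    obj.z    obj.vx   obj.vz 
     92  0.1897   +0.158  +0.028  +1.166  -0.587
    184  0.3794   +0.489  -0.139  +2.332  -1.173
    276  0.5691   +1.043  -0.417  +3.499  -1.760


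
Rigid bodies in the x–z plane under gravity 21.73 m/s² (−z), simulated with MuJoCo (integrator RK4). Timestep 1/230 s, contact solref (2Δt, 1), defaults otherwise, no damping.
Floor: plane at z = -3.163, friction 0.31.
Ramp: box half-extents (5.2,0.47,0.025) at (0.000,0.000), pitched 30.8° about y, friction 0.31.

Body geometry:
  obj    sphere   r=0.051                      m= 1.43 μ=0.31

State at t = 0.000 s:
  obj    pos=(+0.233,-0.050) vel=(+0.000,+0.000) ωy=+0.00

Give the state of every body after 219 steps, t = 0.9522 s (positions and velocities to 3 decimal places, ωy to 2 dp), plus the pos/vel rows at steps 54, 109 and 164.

State at t = 0.9522 s:
  obj    pos=(+3.328,-1.895) vel=(+6.500,-3.875) ωy=+148.36

Key-timestep trajectory:
   step    t(s)  obj.x    obj.z    obj.vx   obj.vz 
     54  0.2348   +0.421  -0.163  +1.603  -0.956
    109  0.4739   +1.000  -0.507  +3.235  -1.929
    164  0.7130   +1.968  -1.085  +4.868  -2.902


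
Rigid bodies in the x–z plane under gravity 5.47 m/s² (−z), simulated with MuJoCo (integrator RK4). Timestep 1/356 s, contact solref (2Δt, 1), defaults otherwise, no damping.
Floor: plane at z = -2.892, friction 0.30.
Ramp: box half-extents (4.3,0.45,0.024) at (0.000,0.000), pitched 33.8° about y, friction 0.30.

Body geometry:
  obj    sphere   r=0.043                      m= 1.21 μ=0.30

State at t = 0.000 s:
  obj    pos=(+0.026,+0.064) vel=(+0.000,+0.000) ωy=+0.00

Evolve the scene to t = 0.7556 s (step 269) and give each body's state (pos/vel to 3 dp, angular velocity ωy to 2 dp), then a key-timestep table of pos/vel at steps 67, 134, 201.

State at t = 0.7556 s:
  obj    pos=(+0.541,-0.282) vel=(+1.365,-0.914) ωy=+38.19

Key-timestep trajectory:
   step    t(s)  obj.x    obj.z    obj.vx   obj.vz 
     67  0.1882   +0.058  +0.042  +0.340  -0.228
    134  0.3764   +0.154  -0.022  +0.680  -0.455
    201  0.5646   +0.314  -0.129  +1.020  -0.683


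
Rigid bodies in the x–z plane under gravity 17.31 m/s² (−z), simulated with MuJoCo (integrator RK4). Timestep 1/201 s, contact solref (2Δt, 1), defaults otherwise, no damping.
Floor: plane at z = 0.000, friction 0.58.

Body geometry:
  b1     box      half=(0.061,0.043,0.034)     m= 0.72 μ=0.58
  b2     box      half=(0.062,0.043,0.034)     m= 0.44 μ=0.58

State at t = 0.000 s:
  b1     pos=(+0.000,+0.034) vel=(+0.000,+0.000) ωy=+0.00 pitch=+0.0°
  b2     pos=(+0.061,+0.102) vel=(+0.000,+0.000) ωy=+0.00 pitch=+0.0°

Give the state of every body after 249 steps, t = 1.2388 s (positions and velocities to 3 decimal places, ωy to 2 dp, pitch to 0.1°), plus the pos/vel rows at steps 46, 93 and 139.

State at t = 1.2388 s:
  b1     pos=(+0.000,+0.034) vel=(+0.000,+0.000) ωy=+0.00 pitch=+0.0°
  b2     pos=(+0.216,+0.034) vel=(+0.000,+0.000) ωy=+0.00 pitch=+180.0°

Key-timestep trajectory:
   step    t(s)  b1.x    b1.z    b1.vx   b1.vz   b2.x    b2.z    b2.vx   b2.vz 
     46  0.2289   +0.000  +0.034  +0.000  +0.000   +0.062  +0.102  +0.012  +0.000
     93  0.4627   +0.000  +0.034  +0.000  +0.000   +0.083  +0.094  +0.267  -0.244
    139  0.6915   +0.000  +0.034  +0.000  +0.000   +0.157  +0.070  +0.216  -0.012


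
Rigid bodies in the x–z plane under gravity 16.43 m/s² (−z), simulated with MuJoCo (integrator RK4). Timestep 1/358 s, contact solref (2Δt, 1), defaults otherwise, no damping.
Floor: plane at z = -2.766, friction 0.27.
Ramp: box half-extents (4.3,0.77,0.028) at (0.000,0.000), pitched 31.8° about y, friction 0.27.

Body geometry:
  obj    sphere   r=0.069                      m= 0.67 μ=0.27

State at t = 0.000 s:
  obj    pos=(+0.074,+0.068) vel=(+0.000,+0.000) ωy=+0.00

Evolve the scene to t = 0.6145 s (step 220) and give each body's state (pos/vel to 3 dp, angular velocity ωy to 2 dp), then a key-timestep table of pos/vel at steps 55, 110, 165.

State at t = 0.6145 s:
  obj    pos=(+1.067,-0.547) vel=(+3.230,-2.003) ωy=+55.07

Key-timestep trajectory:
   step    t(s)  obj.x    obj.z    obj.vx   obj.vz 
     55  0.1536   +0.136  +0.030  +0.808  -0.501
    110  0.3073   +0.322  -0.086  +1.615  -1.001
    165  0.4609   +0.632  -0.278  +2.423  -1.502


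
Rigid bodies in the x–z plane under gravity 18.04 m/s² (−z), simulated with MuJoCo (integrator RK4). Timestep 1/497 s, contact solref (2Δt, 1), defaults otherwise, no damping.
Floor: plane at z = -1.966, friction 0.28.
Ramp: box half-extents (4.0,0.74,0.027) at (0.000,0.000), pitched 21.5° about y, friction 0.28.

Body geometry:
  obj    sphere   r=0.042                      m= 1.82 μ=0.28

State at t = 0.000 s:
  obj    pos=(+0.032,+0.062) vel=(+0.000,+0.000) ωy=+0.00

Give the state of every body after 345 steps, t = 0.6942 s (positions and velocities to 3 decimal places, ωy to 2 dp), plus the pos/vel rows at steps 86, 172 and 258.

State at t = 0.6942 s:
  obj    pos=(+1.091,-0.355) vel=(+3.050,-1.202) ωy=+78.05

Key-timestep trajectory:
   step    t(s)  obj.x    obj.z    obj.vx   obj.vz 
     86  0.1730   +0.098  +0.036  +0.760  -0.300
    172  0.3461   +0.295  -0.042  +1.521  -0.599
    258  0.5191   +0.624  -0.172  +2.281  -0.899


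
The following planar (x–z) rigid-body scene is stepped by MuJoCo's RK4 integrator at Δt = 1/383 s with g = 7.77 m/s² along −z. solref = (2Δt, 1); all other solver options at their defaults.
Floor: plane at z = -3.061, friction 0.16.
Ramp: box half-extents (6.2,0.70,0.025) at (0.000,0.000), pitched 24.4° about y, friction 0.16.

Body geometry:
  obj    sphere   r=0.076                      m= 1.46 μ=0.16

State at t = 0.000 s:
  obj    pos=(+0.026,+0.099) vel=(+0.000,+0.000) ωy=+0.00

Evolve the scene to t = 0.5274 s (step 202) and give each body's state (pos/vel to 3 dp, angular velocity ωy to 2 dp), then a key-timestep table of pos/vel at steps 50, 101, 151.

State at t = 0.5274 s:
  obj    pos=(+0.317,-0.033) vel=(+1.101,-0.500) ωy=+15.91

Key-timestep trajectory:
   step    t(s)  obj.x    obj.z    obj.vx   obj.vz 
     50  0.1305   +0.044  +0.091  +0.273  -0.124
    101  0.2637   +0.099  +0.066  +0.551  -0.250
    151  0.3943   +0.188  +0.025  +0.823  -0.373


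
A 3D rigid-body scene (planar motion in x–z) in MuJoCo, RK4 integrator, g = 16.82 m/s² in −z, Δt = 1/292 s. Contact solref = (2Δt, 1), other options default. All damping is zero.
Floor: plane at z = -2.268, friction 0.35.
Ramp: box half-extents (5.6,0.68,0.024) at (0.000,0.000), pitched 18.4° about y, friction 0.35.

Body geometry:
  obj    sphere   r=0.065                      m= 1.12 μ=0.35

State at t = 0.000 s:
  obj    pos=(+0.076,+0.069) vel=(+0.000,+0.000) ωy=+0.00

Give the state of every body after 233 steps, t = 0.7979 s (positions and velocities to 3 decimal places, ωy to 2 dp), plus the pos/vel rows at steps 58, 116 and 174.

State at t = 0.7979 s:
  obj    pos=(+1.222,-0.313) vel=(+2.871,-0.955) ωy=+46.55

Key-timestep trajectory:
   step    t(s)  obj.x    obj.z    obj.vx   obj.vz 
     58  0.1986   +0.147  +0.045  +0.715  -0.238
    116  0.3973   +0.360  -0.026  +1.430  -0.476
    174  0.5959   +0.715  -0.144  +2.144  -0.713


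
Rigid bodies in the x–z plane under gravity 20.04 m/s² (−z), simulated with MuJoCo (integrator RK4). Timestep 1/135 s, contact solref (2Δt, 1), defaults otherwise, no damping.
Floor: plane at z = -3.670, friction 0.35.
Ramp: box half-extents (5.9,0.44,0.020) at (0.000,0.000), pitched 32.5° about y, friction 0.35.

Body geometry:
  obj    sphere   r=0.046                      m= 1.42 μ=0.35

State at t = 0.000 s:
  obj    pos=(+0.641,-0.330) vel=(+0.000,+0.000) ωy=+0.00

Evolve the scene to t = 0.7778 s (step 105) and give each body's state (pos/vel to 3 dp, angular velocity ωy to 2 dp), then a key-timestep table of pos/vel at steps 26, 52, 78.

State at t = 0.7778 s:
  obj    pos=(+2.603,-1.580) vel=(+5.045,-3.214) ωy=+130.01

Key-timestep trajectory:
   step    t(s)  obj.x    obj.z    obj.vx   obj.vz 
     26  0.1926   +0.761  -0.407  +1.249  -0.796
     52  0.3852   +1.122  -0.637  +2.498  -1.592
     78  0.5778   +1.724  -1.020  +3.748  -2.387


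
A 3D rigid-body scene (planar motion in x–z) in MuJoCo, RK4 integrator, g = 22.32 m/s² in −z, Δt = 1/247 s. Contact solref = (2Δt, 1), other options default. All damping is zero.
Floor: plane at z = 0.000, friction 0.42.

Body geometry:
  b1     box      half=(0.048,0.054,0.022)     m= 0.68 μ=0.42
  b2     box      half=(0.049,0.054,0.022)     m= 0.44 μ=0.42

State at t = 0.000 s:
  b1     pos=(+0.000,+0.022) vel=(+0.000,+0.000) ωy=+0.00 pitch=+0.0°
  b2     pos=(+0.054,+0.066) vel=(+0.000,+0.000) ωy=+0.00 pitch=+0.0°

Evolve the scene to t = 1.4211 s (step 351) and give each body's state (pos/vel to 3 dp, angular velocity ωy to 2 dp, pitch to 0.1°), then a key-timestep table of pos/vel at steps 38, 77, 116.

State at t = 1.4211 s:
  b1     pos=(+0.000,+0.022) vel=(+0.000,+0.000) ωy=+0.00 pitch=+0.0°
  b2     pos=(+0.105,+0.049) vel=(+0.000,+0.000) ωy=+0.00 pitch=+90.0°

Key-timestep trajectory:
   step    t(s)  b1.x    b1.z    b1.vx   b1.vz   b2.x    b2.z    b2.vx   b2.vz 
     38  0.1538   +0.000  +0.022  +0.000  +0.000   +0.079  +0.053  +0.218  +0.041
     77  0.3117   +0.000  +0.022  +0.000  +0.000   +0.113  +0.052  +0.013  +0.004
    116  0.4696   +0.000  +0.022  +0.000  +0.000   +0.107  +0.049  +0.056  +0.052


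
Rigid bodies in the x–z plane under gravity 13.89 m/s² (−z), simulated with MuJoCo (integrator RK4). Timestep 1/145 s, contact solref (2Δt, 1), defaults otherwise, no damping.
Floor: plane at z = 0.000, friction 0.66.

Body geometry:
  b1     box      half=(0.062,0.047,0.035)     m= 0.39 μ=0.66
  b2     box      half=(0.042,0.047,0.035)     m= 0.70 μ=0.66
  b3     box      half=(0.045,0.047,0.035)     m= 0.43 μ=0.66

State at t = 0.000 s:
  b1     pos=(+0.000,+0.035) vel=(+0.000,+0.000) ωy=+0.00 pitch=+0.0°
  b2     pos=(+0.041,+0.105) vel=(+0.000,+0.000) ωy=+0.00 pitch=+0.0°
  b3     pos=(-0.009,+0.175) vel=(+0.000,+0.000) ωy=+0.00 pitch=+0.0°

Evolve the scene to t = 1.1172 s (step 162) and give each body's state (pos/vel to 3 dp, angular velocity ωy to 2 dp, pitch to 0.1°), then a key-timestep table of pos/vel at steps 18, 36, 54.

State at t = 1.1172 s:
  b1     pos=(+0.000,+0.035) vel=(+0.000,+0.000) ωy=+0.00 pitch=+0.0°
  b2     pos=(+0.041,+0.105) vel=(+0.000,+0.000) ωy=+0.00 pitch=+0.1°
  b3     pos=(-0.123,+0.035) vel=(+0.000,+0.000) ωy=+0.00 pitch=+180.0°

Key-timestep trajectory:
   step    t(s)  b1.x    b1.z    b1.vx   b1.vz   b2.x    b2.z    b2.vx   b2.vz   b3.x    b3.z    b3.vx   b3.vz 
     18  0.1241   +0.000  +0.035  +0.001  +0.000   +0.041  +0.105  +0.001  +0.001   -0.024  +0.168  -0.263  -0.208
     36  0.2483   +0.000  +0.035  +0.001  +0.001   +0.041  +0.105  +0.001  +0.001   -0.069  +0.114  -0.481  -0.001
     54  0.3724   +0.000  +0.035  +0.000  +0.000   +0.041  +0.105  +0.000  +0.000   -0.129  +0.032  +0.104  -0.459


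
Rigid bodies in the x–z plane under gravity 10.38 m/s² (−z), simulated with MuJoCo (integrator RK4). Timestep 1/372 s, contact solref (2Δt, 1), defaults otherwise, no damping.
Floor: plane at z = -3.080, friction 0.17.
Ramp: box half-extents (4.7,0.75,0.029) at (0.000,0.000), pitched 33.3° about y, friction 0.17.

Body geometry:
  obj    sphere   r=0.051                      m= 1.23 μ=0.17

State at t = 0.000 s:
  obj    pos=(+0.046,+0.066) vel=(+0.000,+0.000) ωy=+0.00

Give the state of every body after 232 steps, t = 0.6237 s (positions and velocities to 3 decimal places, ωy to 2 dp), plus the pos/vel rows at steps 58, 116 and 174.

State at t = 0.6237 s:
  obj    pos=(+0.733,-0.386) vel=(+2.199,-1.454) ωy=+44.98

Key-timestep trajectory:
   step    t(s)  obj.x    obj.z    obj.vx   obj.vz 
     58  0.1559   +0.089  +0.037  +0.547  -0.371
    116  0.3118   +0.218  -0.047  +1.099  -0.729
    174  0.4677   +0.432  -0.188  +1.645  -1.101


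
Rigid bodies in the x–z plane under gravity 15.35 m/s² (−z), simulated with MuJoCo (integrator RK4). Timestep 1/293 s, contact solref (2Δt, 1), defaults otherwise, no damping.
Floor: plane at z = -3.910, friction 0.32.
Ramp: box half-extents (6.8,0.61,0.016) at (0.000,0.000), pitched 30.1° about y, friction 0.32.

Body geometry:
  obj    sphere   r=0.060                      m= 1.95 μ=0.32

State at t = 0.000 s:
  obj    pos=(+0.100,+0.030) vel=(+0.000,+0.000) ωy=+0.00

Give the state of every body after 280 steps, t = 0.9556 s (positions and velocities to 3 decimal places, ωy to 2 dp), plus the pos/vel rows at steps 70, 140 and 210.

State at t = 0.9556 s:
  obj    pos=(+2.272,-1.229) vel=(+4.546,-2.635) ωy=+87.57

Key-timestep trajectory:
   step    t(s)  obj.x    obj.z    obj.vx   obj.vz 
     70  0.2389   +0.236  -0.049  +1.137  -0.659
    140  0.4778   +0.643  -0.285  +2.273  -1.318
    210  0.7167   +1.322  -0.678  +3.410  -1.977


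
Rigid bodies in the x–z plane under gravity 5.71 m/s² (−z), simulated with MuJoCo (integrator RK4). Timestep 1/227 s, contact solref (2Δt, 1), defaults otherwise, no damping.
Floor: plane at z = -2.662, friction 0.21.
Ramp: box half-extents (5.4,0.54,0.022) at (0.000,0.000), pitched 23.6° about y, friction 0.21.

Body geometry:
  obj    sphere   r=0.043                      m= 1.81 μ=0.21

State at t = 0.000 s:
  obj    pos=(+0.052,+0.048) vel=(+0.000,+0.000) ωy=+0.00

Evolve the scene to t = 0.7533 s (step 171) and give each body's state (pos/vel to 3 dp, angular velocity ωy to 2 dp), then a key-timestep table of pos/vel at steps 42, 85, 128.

State at t = 0.7533 s:
  obj    pos=(+0.477,-0.137) vel=(+1.127,-0.492) ωy=+28.60

Key-timestep trajectory:
   step    t(s)  obj.x    obj.z    obj.vx   obj.vz 
     42  0.1850   +0.078  +0.037  +0.277  -0.121
     85  0.3744   +0.157  +0.002  +0.560  -0.245
    128  0.5639   +0.290  -0.056  +0.844  -0.369


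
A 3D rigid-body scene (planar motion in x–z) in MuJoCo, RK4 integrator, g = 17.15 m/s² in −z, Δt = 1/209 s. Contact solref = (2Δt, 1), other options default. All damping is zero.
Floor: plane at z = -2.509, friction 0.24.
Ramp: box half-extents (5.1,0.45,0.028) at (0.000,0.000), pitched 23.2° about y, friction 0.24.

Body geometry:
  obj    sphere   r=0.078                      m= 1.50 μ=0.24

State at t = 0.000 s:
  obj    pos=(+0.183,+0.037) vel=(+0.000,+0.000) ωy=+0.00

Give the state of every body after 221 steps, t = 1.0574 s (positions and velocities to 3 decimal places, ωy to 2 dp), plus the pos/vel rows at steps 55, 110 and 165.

State at t = 1.0574 s:
  obj    pos=(+2.663,-1.026) vel=(+4.690,-2.010) ωy=+65.41

Key-timestep trajectory:
   step    t(s)  obj.x    obj.z    obj.vx   obj.vz 
     55  0.2632   +0.337  -0.029  +1.167  -0.500
    110  0.5263   +0.797  -0.226  +2.335  -1.001
    165  0.7895   +1.565  -0.556  +3.502  -1.501


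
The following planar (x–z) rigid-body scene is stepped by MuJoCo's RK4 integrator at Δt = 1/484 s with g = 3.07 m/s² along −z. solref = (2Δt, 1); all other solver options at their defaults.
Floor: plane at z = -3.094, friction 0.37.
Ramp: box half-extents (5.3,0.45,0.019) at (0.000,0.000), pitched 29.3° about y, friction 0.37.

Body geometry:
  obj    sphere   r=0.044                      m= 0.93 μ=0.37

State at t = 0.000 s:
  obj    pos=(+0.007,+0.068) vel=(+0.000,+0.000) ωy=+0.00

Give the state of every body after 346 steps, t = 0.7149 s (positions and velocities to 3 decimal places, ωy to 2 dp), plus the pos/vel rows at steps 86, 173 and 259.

State at t = 0.7149 s:
  obj    pos=(+0.246,-0.066) vel=(+0.669,-0.375) ωy=+17.43

Key-timestep trajectory:
   step    t(s)  obj.x    obj.z    obj.vx   obj.vz 
     86  0.1777   +0.022  +0.060  +0.166  -0.093
    173  0.3574   +0.067  +0.035  +0.335  -0.188
    259  0.5351   +0.141  -0.007  +0.501  -0.281


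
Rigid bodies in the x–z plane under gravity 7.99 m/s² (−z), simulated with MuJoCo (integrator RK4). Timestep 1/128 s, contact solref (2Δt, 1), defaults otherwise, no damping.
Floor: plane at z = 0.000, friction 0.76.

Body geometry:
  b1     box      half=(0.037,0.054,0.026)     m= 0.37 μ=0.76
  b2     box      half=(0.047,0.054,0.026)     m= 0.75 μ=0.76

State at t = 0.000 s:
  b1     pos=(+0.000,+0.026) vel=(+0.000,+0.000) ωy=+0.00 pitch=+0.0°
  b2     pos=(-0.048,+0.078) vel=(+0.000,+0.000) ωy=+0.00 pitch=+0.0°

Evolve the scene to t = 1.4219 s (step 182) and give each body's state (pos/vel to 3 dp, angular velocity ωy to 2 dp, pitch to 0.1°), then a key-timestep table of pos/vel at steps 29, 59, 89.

State at t = 1.4219 s:
  b1     pos=(+0.000,+0.026) vel=(+0.000,+0.000) ωy=+0.00 pitch=+0.0°
  b2     pos=(-0.094,+0.047) vel=(+0.000,+0.000) ωy=+0.00 pitch=-90.0°

Key-timestep trajectory:
   step    t(s)  b1.x    b1.z    b1.vx   b1.vz   b2.x    b2.z    b2.vx   b2.vz 
     29  0.2266   +0.000  +0.026  +0.000  +0.000   -0.080  +0.051  -0.295  -0.014
     59  0.4609   +0.000  +0.026  +0.000  +0.000   -0.106  +0.052  +0.065  -0.016
     89  0.6953   +0.000  +0.026  +0.000  +0.000   -0.093  +0.047  -0.155  -0.082


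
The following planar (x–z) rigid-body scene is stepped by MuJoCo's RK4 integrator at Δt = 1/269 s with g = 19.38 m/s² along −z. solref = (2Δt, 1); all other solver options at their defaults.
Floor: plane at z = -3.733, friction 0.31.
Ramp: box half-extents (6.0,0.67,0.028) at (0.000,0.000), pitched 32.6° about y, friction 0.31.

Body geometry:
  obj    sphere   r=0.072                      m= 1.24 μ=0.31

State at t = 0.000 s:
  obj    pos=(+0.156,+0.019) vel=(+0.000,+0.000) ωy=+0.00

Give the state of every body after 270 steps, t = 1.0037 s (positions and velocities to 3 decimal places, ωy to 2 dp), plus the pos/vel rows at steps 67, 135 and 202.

State at t = 1.0037 s:
  obj    pos=(+3.321,-2.005) vel=(+6.307,-4.033) ωy=+103.95

Key-timestep trajectory:
   step    t(s)  obj.x    obj.z    obj.vx   obj.vz 
     67  0.2491   +0.351  -0.106  +1.565  -1.001
    135  0.5019   +0.947  -0.487  +3.154  -2.017
    202  0.7509   +1.928  -1.114  +4.718  -3.018


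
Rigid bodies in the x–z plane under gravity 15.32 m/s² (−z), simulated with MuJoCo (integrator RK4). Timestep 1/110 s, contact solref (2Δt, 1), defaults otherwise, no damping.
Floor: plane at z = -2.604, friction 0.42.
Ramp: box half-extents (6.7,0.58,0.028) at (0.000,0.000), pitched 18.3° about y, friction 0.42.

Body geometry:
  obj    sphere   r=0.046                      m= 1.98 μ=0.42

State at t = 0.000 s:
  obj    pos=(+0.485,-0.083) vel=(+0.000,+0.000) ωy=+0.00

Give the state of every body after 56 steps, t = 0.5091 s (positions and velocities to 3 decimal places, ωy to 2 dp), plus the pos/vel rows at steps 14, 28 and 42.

State at t = 0.5091 s:
  obj    pos=(+0.908,-0.222) vel=(+1.660,-0.549) ωy=+38.01

Key-timestep trajectory:
   step    t(s)  obj.x    obj.z    obj.vx   obj.vz 
     14  0.1273   +0.512  -0.091  +0.415  -0.137
     28  0.2545   +0.591  -0.118  +0.830  -0.275
     42  0.3818   +0.723  -0.161  +1.245  -0.412


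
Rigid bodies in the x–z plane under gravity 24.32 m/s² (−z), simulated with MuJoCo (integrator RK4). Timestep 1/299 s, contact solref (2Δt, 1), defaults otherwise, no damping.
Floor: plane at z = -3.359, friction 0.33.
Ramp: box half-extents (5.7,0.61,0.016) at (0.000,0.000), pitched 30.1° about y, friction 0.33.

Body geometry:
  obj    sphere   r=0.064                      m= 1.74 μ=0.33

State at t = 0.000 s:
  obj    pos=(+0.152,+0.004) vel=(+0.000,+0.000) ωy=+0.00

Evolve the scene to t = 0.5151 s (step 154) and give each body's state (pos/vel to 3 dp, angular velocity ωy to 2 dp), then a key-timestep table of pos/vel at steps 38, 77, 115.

State at t = 0.5151 s:
  obj    pos=(+1.152,-0.575) vel=(+3.882,-2.250) ωy=+70.10

Key-timestep trajectory:
   step    t(s)  obj.x    obj.z    obj.vx   obj.vz 
     38  0.1271   +0.213  -0.031  +0.958  -0.555
     77  0.2575   +0.402  -0.141  +1.941  -1.125
    115  0.3846   +0.710  -0.319  +2.899  -1.681


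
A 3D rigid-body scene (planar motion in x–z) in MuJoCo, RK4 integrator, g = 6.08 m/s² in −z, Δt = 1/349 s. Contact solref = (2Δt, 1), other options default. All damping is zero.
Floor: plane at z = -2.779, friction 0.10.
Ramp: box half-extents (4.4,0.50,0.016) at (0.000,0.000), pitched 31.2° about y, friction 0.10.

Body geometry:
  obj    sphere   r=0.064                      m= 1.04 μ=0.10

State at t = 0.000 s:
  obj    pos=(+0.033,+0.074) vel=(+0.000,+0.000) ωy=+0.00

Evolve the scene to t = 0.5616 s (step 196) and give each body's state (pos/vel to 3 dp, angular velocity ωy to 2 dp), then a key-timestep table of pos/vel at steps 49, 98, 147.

State at t = 0.5616 s:
  obj    pos=(+0.388,-0.141) vel=(+1.261,-0.770) ωy=+11.39

Key-timestep trajectory:
   step    t(s)  obj.x    obj.z    obj.vx   obj.vz 
     49  0.1404   +0.055  +0.060  +0.315  -0.192
     98  0.2808   +0.122  +0.020  +0.638  -0.370
    147  0.4212   +0.232  -0.047  +0.942  -0.585


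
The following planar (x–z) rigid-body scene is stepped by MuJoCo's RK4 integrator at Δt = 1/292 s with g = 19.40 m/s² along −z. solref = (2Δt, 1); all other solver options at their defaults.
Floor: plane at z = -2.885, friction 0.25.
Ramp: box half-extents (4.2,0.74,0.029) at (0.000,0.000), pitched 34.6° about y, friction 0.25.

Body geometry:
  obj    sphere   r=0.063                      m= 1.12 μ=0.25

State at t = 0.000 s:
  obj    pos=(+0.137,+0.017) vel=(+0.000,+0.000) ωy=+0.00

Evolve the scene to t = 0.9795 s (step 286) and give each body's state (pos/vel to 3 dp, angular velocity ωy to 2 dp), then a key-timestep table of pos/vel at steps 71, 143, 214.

State at t = 0.9795 s:
  obj    pos=(+3.244,-2.126) vel=(+6.344,-4.377) ωy=+122.31

Key-timestep trajectory:
   step    t(s)  obj.x    obj.z    obj.vx   obj.vz 
     71  0.2432   +0.329  -0.115  +1.575  -1.087
    143  0.4897   +0.914  -0.519  +3.172  -2.188
    214  0.7329   +1.877  -1.183  +4.747  -3.275


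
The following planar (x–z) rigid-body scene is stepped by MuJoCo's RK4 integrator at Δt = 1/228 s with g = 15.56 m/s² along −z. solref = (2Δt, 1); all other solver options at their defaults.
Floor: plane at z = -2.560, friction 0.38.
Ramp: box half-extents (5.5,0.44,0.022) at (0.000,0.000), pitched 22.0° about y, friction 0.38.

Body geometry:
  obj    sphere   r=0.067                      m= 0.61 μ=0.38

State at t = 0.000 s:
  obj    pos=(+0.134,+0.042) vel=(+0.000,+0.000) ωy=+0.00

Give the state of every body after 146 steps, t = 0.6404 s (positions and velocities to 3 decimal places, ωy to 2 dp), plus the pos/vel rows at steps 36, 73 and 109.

State at t = 0.6404 s:
  obj    pos=(+0.926,-0.278) vel=(+2.472,-0.999) ωy=+39.78

Key-timestep trajectory:
   step    t(s)  obj.x    obj.z    obj.vx   obj.vz 
     36  0.1579   +0.182  +0.022  +0.610  -0.246
     73  0.3202   +0.332  -0.038  +1.236  -0.499
    109  0.4781   +0.575  -0.136  +1.846  -0.746


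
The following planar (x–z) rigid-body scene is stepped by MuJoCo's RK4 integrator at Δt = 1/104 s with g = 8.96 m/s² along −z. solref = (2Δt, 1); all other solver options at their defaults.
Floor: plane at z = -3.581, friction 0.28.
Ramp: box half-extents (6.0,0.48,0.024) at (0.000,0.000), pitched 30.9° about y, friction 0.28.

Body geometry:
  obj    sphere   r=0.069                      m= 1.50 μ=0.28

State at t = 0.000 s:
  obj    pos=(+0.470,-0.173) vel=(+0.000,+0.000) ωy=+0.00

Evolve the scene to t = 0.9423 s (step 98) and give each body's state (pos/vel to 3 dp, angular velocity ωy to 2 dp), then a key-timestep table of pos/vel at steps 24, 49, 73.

State at t = 0.9423 s:
  obj    pos=(+1.722,-0.923) vel=(+2.658,-1.591) ωy=+44.87

Key-timestep trajectory:
   step    t(s)  obj.x    obj.z    obj.vx   obj.vz 
     24  0.2308   +0.545  -0.218  +0.651  -0.390
     49  0.4712   +0.783  -0.360  +1.329  -0.795
     73  0.7019   +1.165  -0.589  +1.980  -1.185


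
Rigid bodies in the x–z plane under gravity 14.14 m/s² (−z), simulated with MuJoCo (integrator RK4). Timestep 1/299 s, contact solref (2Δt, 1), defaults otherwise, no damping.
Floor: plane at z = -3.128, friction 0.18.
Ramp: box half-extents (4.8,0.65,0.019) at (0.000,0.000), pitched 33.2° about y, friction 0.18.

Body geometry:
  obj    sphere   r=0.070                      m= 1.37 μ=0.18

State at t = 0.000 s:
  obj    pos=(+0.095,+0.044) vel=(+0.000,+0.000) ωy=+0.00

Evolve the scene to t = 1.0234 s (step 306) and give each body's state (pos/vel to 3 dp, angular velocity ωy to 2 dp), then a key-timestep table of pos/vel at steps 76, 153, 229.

State at t = 1.0234 s:
  obj    pos=(+2.556,-1.566) vel=(+4.804,-3.154) ωy=+77.73

Key-timestep trajectory:
   step    t(s)  obj.x    obj.z    obj.vx   obj.vz 
     76  0.2542   +0.247  -0.055  +1.191  -0.791
    153  0.5117   +0.711  -0.359  +2.401  -1.582
    229  0.7659   +1.473  -0.858  +3.597  -2.358


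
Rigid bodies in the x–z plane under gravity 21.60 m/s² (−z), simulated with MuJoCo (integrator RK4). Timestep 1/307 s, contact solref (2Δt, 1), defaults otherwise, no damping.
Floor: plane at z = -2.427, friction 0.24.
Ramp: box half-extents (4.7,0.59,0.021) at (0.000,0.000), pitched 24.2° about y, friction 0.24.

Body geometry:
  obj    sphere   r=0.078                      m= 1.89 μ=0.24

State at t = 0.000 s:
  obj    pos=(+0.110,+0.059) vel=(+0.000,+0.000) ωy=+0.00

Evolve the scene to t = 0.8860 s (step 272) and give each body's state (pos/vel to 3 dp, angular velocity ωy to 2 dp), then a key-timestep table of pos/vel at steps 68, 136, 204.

State at t = 0.8860 s:
  obj    pos=(+2.374,-0.959) vel=(+5.111,-2.297) ωy=+71.83

Key-timestep trajectory:
   step    t(s)  obj.x    obj.z    obj.vx   obj.vz 
     68  0.2215   +0.252  -0.005  +1.278  -0.574
    136  0.4430   +0.676  -0.195  +2.556  -1.149
    204  0.6645   +1.384  -0.513  +3.834  -1.723


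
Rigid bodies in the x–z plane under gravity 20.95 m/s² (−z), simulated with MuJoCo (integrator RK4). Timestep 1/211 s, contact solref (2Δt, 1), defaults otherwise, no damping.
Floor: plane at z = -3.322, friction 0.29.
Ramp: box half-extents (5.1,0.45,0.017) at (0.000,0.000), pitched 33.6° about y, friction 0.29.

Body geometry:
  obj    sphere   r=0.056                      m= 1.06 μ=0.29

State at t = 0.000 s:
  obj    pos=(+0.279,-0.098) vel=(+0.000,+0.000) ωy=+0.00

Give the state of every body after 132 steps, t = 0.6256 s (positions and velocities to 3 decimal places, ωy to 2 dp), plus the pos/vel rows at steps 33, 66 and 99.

State at t = 0.6256 s:
  obj    pos=(+1.629,-0.995) vel=(+4.315,-2.867) ωy=+92.48

Key-timestep trajectory:
   step    t(s)  obj.x    obj.z    obj.vx   obj.vz 
     33  0.1564   +0.364  -0.154  +1.079  -0.717
     66  0.3128   +0.617  -0.322  +2.158  -1.434
     99  0.4692   +1.039  -0.602  +3.237  -2.150


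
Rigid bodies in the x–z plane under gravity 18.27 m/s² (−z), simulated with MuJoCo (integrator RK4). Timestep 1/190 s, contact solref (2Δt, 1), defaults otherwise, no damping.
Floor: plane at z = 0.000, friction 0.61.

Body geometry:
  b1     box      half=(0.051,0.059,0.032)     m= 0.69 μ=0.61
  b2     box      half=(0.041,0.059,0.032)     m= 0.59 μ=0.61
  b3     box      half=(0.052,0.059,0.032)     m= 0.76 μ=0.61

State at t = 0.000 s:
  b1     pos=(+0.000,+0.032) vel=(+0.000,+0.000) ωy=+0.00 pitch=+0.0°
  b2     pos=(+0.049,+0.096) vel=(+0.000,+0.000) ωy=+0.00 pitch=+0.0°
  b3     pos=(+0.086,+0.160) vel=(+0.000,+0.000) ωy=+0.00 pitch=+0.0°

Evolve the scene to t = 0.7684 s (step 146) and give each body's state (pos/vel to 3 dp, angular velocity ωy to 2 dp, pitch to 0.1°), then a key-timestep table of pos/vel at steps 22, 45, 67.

State at t = 0.7684 s:
  b1     pos=(+0.000,+0.032) vel=(+0.000,+0.000) ωy=+0.00 pitch=+0.0°
  b2     pos=(+0.091,+0.041) vel=(+0.000,+0.000) ωy=+0.00 pitch=+90.0°
  b3     pos=(+0.279,+0.032) vel=(+0.000,+0.000) ωy=+0.00 pitch=+180.0°

Key-timestep trajectory:
   step    t(s)  b1.x    b1.z    b1.vx   b1.vz   b2.x    b2.z    b2.vx   b2.vz   b3.x    b3.z    b3.vx   b3.vz 
     22  0.1158   +0.000  +0.032  -0.001  +0.000   +0.060  +0.094  +0.222  -0.107   +0.119  +0.140  +0.566  -0.529
     45  0.2368   +0.000  +0.032  +0.000  +0.000   +0.093  +0.038  -0.112  +0.157   +0.202  +0.056  +0.541  +0.314
     67  0.3526   +0.000  +0.032  +0.000  +0.000   +0.091  +0.041  +0.000  +0.000   +0.266  +0.045  +0.641  -0.555


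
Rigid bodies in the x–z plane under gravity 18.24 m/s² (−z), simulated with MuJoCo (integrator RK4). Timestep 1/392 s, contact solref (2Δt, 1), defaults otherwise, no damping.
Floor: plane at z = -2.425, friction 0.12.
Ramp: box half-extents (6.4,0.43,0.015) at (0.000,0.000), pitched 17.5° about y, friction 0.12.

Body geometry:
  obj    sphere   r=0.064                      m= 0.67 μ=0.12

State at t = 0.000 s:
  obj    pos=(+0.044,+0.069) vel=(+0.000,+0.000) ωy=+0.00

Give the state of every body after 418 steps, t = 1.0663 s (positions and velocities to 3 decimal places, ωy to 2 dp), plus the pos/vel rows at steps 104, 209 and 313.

State at t = 1.0663 s:
  obj    pos=(+2.168,-0.601) vel=(+3.984,-1.256) ωy=+65.27

Key-timestep trajectory:
   step    t(s)  obj.x    obj.z    obj.vx   obj.vz 
    104  0.2653   +0.176  +0.027  +0.991  -0.313
    209  0.5332   +0.575  -0.099  +1.992  -0.628
    313  0.7985   +1.235  -0.307  +2.984  -0.941


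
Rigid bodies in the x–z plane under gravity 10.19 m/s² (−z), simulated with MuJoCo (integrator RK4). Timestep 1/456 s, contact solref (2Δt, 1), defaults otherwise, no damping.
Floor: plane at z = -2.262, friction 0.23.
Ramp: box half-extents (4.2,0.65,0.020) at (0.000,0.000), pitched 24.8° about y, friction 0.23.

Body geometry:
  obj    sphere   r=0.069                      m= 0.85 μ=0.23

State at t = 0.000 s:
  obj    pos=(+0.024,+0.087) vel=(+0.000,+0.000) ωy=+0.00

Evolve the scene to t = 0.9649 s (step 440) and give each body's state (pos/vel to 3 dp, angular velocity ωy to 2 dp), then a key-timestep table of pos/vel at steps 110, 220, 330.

State at t = 0.9649 s:
  obj    pos=(+1.314,-0.509) vel=(+2.674,-1.236) ωy=+42.69

Key-timestep trajectory:
   step    t(s)  obj.x    obj.z    obj.vx   obj.vz 
    110  0.2412   +0.105  +0.050  +0.669  -0.309
    220  0.4825   +0.347  -0.062  +1.337  -0.618
    330  0.7237   +0.750  -0.248  +2.006  -0.927


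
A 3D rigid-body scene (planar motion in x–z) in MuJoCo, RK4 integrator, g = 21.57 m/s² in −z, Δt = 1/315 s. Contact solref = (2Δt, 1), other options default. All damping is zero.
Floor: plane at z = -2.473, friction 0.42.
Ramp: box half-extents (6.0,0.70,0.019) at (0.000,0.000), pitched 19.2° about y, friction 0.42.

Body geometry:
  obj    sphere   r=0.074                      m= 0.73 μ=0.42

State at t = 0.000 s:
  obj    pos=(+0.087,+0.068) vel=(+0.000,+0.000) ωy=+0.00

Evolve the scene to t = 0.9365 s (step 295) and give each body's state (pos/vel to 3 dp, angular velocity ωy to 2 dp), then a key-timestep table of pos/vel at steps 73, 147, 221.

State at t = 0.9365 s:
  obj    pos=(+2.186,-0.663) vel=(+4.481,-1.561) ωy=+64.12

Key-timestep trajectory:
   step    t(s)  obj.x    obj.z    obj.vx   obj.vz 
     73  0.2317   +0.216  +0.023  +1.109  -0.386
    147  0.4667   +0.608  -0.113  +2.233  -0.778
    221  0.7016   +1.265  -0.342  +3.357  -1.169


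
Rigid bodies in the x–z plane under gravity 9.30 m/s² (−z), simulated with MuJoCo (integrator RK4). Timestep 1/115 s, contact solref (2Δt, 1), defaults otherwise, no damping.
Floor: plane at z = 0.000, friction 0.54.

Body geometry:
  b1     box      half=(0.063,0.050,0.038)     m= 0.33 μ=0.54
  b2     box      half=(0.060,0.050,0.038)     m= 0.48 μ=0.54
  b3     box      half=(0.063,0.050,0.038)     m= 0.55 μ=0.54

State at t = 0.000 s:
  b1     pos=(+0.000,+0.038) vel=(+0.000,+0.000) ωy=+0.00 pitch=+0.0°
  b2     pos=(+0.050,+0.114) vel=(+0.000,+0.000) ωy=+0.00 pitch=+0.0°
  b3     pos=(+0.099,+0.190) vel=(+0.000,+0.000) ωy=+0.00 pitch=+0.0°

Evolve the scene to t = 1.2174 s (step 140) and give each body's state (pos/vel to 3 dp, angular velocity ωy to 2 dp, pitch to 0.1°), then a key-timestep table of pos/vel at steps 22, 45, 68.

State at t = 1.2174 s:
  b1     pos=(+0.000,+0.038) vel=(+0.000,+0.000) ωy=+0.00 pitch=+0.0°
  b2     pos=(+0.114,+0.060) vel=(+0.000,+0.000) ωy=+0.00 pitch=+90.0°
  b3     pos=(+0.331,+0.038) vel=(+0.000,+0.000) ωy=+0.00 pitch=+180.0°

Key-timestep trajectory:
   step    t(s)  b1.x    b1.z    b1.vx   b1.vz   b2.x    b2.z    b2.vx   b2.vz   b3.x    b3.z    b3.vx   b3.vz 
     22  0.1913   +0.000  +0.038  -0.002  +0.000   +0.061  +0.116  +0.141  +0.010   +0.129  +0.175  +0.357  -0.226
     45  0.3913   +0.000  +0.038  +0.000  +0.000   +0.114  +0.057  +0.432  -0.492   +0.229  +0.061  +0.505  +0.095
     68  0.5913   +0.000  +0.038  +0.000  +0.000   +0.113  +0.060  +0.092  -0.044   +0.306  +0.060  +0.468  -0.301


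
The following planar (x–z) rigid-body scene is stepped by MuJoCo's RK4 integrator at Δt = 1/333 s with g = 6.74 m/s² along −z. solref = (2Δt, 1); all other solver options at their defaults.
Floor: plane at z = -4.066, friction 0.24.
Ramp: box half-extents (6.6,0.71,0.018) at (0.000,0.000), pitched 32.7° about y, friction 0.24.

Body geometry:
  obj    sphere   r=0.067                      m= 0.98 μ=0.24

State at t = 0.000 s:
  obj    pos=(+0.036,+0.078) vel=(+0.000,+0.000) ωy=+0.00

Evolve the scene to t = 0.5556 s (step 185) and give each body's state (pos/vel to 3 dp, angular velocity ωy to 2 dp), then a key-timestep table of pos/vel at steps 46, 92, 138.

State at t = 0.5556 s:
  obj    pos=(+0.374,-0.139) vel=(+1.216,-0.781) ωy=+21.56

Key-timestep trajectory:
   step    t(s)  obj.x    obj.z    obj.vx   obj.vz 
     46  0.1381   +0.057  +0.064  +0.302  -0.194
     92  0.2763   +0.120  +0.024  +0.605  -0.388
    138  0.4144   +0.224  -0.043  +0.907  -0.582


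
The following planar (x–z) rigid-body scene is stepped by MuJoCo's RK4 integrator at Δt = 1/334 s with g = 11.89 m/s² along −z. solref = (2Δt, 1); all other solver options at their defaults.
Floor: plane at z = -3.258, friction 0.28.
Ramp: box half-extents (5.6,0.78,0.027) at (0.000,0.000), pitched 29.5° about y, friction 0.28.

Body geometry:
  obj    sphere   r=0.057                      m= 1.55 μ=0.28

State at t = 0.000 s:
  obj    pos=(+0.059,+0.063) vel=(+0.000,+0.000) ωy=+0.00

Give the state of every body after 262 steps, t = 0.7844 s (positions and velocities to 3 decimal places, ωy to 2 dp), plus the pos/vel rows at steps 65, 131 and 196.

State at t = 0.7844 s:
  obj    pos=(+1.179,-0.571) vel=(+2.855,-1.616) ωy=+57.54

Key-timestep trajectory:
   step    t(s)  obj.x    obj.z    obj.vx   obj.vz 
     65  0.1946   +0.128  +0.024  +0.709  -0.401
    131  0.3922   +0.339  -0.095  +1.428  -0.808
    196  0.5868   +0.686  -0.292  +2.136  -1.209


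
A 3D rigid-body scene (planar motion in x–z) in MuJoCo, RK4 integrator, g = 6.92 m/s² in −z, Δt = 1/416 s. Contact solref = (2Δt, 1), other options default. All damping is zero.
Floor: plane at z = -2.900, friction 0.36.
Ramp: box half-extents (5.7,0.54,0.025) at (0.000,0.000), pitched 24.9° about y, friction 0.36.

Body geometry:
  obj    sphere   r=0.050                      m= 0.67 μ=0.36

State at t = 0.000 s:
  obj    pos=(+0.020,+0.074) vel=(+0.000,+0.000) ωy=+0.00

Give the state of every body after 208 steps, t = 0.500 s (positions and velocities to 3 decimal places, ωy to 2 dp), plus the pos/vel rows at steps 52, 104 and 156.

State at t = 0.500 s:
  obj    pos=(+0.256,-0.036) vel=(+0.944,-0.438) ωy=+20.81

Key-timestep trajectory:
   step    t(s)  obj.x    obj.z    obj.vx   obj.vz 
     52  0.1250   +0.035  +0.067  +0.236  -0.110
    104  0.2500   +0.079  +0.046  +0.472  -0.219
    156  0.3750   +0.153  +0.012  +0.708  -0.329


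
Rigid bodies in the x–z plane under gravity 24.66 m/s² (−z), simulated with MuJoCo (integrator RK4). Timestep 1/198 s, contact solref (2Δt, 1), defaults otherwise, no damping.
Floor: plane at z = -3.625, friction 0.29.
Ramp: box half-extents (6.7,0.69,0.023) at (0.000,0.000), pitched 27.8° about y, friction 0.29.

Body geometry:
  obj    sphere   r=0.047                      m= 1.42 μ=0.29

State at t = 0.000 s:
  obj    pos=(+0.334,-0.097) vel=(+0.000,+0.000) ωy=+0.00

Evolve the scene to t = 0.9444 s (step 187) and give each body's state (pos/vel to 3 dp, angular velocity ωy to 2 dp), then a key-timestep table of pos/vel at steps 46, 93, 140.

State at t = 0.9444 s:
  obj    pos=(+3.575,-1.806) vel=(+6.863,-3.619) ωy=+165.06

Key-timestep trajectory:
   step    t(s)  obj.x    obj.z    obj.vx   obj.vz 
     46  0.2323   +0.530  -0.200  +1.689  -0.890
     93  0.4697   +1.136  -0.520  +3.414  -1.800
    140  0.7071   +2.151  -1.055  +5.138  -2.709


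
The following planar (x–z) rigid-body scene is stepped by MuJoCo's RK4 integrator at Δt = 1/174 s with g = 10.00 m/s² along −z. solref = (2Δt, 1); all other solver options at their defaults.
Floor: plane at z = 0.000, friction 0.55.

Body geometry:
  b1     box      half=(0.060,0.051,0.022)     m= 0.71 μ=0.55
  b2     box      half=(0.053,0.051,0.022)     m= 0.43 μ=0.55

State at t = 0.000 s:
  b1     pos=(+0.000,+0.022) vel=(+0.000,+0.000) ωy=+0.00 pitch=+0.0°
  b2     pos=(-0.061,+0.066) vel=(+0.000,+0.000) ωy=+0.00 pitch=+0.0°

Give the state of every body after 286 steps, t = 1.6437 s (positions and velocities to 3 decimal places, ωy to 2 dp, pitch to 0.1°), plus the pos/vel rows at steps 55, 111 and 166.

State at t = 1.6437 s:
  b1     pos=(+0.000,+0.022) vel=(+0.000,+0.000) ωy=+0.00 pitch=+0.0°
  b2     pos=(-0.114,+0.053) vel=(+0.000,+0.000) ωy=+0.00 pitch=-90.0°

Key-timestep trajectory:
   step    t(s)  b1.x    b1.z    b1.vx   b1.vz   b2.x    b2.z    b2.vx   b2.vz 
     55  0.3161   +0.000  +0.022  +0.000  +0.000   -0.078  +0.056  -0.178  -0.240
    111  0.6379   +0.000  +0.022  +0.000  +0.000   -0.127  +0.057  -0.014  +0.002
    166  0.9540   +0.000  +0.022  +0.000  +0.000   -0.116  +0.053  -0.103  +0.045


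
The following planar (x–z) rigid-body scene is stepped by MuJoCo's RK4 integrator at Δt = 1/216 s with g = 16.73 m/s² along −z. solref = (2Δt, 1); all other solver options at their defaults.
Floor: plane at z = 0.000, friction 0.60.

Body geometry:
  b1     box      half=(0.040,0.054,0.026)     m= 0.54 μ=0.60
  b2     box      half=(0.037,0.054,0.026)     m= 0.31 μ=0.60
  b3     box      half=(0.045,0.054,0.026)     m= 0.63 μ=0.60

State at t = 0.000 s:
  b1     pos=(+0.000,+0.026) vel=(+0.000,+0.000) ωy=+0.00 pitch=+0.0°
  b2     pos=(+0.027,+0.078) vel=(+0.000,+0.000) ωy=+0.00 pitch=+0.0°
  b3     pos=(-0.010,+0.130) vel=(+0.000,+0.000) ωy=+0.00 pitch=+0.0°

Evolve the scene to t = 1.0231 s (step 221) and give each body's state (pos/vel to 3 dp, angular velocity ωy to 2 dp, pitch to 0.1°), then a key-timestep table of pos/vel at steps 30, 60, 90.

State at t = 1.0231 s:
  b1     pos=(+0.000,+0.026) vel=(+0.000,+0.000) ωy=+0.00 pitch=+0.0°
  b2     pos=(+0.027,+0.078) vel=(+0.000,+0.000) ωy=+0.00 pitch=+0.0°
  b3     pos=(-0.113,+0.026) vel=(+0.000,+0.000) ωy=+0.00 pitch=+180.0°

Key-timestep trajectory:
   step    t(s)  b1.x    b1.z    b1.vx   b1.vz   b2.x    b2.z    b2.vx   b2.vz   b3.x    b3.z    b3.vx   b3.vz 
     30  0.1389   +0.000  +0.026  +0.000  +0.000   +0.027  +0.078  +0.000  +0.000   -0.011  +0.130  -0.020  -0.001
     60  0.2778   +0.000  +0.026  +0.000  +0.000   +0.027  +0.078  +0.001  +0.000   -0.022  +0.127  -0.180  -0.087
     90  0.4167   +0.000  +0.026  +0.000  +0.000   +0.027  +0.078  +0.000  +0.000   -0.078  +0.080  -0.607  -0.679
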